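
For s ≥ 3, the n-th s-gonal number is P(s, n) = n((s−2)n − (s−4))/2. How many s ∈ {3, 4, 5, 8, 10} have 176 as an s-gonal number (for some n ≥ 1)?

s = 3: P(3, 18) = 171 and P(3, 19) = 190; 176 is not s-gonal.
s = 4: P(4, 13) = 169 and P(4, 14) = 196; 176 is not s-gonal.
s = 5: P(5, 11) = 176. ✓
s = 8: P(8, 8) = 176. ✓
s = 10: P(10, 7) = 175 and P(10, 8) = 232; 176 is not s-gonal.
Hits: s ∈ {5, 8} → 2.

2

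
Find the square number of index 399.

The 399th square number is n² with n = 399.
399² = 159201.

159201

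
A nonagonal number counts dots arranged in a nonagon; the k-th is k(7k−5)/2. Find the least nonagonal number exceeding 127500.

128544

Solve n(7n−5)/2 > 127500 for integer n.
The largest n with value ≤ 127500 is 191 (since 127206 ≤ 127500 < 128544), so the first above is n = 192, value 128544.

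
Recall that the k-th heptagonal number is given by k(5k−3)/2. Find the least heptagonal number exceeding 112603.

113103

Solve n(5n−3)/2 > 112603 for integer n.
The largest n with value ≤ 112603 is 212 (since 112042 ≤ 112603 < 113103), so the first above is n = 213, value 113103.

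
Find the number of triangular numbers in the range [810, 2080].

25

The n-th triangular number is n(n+1)/2.
Smallest index with value ≥ 810: n = 40 (giving 820).
Largest index with value ≤ 2080: n = 64 (giving 2080).
Indices 40 through 64: 25 terms.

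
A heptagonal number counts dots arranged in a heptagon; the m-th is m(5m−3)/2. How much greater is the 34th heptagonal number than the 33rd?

166

Consecutive heptagonal numbers differ by 5n − 4: here 5·34 − 4 = 166.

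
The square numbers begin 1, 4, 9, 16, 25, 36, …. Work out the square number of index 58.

3364

58² = 3364.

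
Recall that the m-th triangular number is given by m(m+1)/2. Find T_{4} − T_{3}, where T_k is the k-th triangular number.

4

Consecutive triangular numbers differ by n: T_{4} − T_{3} = 4.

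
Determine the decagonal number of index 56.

12376

The 56th decagonal number is n(4n−3) with n = 56.
56·(4·56 − 3) = 56·221 = 12376.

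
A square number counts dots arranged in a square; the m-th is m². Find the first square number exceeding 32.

Solve n² > 32 for integer n.
The largest n with value ≤ 32 is 5 (since 25 ≤ 32 < 36), so the first above is n = 6, value 36.

36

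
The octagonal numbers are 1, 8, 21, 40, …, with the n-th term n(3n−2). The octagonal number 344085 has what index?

339

Set n(3n−2) = 344085, giving 3n² − 2n − 344085 = 0.
The discriminant is 4 + 12·344085 = 4129024, and √4129024 = 2032.
So n = (2 + 2032) / 6 = 2034/6 = 339.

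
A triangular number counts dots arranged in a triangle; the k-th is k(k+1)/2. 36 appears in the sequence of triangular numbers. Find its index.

8

Set n(n+1)/2 = 36, giving n² + n − 72 = 0.
The discriminant is 1 + 8·36 = 289, and √289 = 17.
So n = (-1 + 17) / 2 = 16/2 = 8.
Check: 8·9/2 = 36. ✓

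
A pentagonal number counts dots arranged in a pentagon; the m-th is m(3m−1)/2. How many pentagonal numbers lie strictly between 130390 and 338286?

180

The n-th pentagonal number is n(3n−1)/2.
Smallest index with value > 130390: n = 296 (giving 131276).
Largest index with value < 338286: n = 475 (giving 338200).
Indices 296 through 475: 180 terms.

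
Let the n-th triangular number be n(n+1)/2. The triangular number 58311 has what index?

Set n(n+1)/2 = 58311, giving n² + n − 116622 = 0.
The discriminant is 1 + 8·58311 = 466489, and √466489 = 683.
So n = (-1 + 683) / 2 = 682/2 = 341.

341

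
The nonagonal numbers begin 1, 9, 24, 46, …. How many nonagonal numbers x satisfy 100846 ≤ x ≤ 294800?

120

The n-th nonagonal number is n(7n−5)/2.
Smallest index with value ≥ 100846: n = 171 (giving 101916).
Largest index with value ≤ 294800: n = 290 (giving 293625).
Indices 171 through 290: 120 terms.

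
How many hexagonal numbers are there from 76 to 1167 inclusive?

The n-th hexagonal number is n(2n−1).
Smallest index with value ≥ 76: n = 7 (giving 91).
Largest index with value ≤ 1167: n = 24 (giving 1128).
Indices 7 through 24: 18 terms.

18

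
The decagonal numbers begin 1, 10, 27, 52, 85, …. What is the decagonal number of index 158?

The 158th decagonal number is n(4n−3) with n = 158.
158·(4·158 − 3) = 158·629 = 99382.

99382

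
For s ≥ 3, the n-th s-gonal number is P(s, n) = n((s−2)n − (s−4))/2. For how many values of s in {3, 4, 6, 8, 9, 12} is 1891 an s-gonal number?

s = 3: P(3, 61) = 1891. ✓
s = 4: P(4, 43) = 1849 and P(4, 44) = 1936; 1891 is not s-gonal.
s = 6: P(6, 31) = 1891. ✓
s = 8: P(8, 25) = 1825 and P(8, 26) = 1976; 1891 is not s-gonal.
s = 9: P(9, 23) = 1794 and P(9, 24) = 1956; 1891 is not s-gonal.
s = 12: P(12, 19) = 1729 and P(12, 20) = 1920; 1891 is not s-gonal.
Hits: s ∈ {3, 6} → 2.

2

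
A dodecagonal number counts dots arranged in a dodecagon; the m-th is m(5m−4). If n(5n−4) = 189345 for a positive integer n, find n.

Set n(5n−4) = 189345, giving 5n² − 4n − 189345 = 0.
So n = (4 + 1946) / 10 = 1950/10 = 195.

195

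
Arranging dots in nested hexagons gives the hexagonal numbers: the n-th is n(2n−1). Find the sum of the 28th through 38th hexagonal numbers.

23815

Σ i(2i−1) = 2Σi² − Σi over i = 28..38.
Σi = 741 − 378 = 363 and Σi² = 19019 − 6930 = 12089.
2·12089 − 1·363 = 23815.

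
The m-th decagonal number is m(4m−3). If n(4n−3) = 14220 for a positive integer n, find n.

Set n(4n−3) = 14220, giving 4n² − 3n − 14220 = 0.
The discriminant is 9 + 16·14220 = 227529, and √227529 = 477.
So n = (3 + 477) / 8 = 480/8 = 60.

60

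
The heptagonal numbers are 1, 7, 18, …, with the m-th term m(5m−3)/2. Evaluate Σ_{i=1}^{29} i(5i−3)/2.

20735

Σ i(5i−3)/2 = (5Σi² − 3Σi) / 2 over i = 1..29.
Σi = 435 and Σi² = 8555.
(5·8555 − 3·435) / 2 = 41470/2 = 20735.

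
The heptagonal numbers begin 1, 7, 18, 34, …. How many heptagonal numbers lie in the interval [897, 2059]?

The n-th heptagonal number is n(5n−3)/2.
Smallest index with value ≥ 897: n = 20 (giving 970).
Largest index with value ≤ 2059: n = 29 (giving 2059).
Indices 20 through 29: 10 terms.

10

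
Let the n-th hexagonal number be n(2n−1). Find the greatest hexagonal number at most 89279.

Solve n(2n−1) ≤ 89279 for integer n.
n = 211 gives 88831 ≤ 89279, while n = 212 gives 89676 > 89279; so the answer is 88831.

88831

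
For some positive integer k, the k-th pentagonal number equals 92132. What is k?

248

Set n(3n−1)/2 = 92132, giving 3n² − n − 184264 = 0.
The discriminant is 1 + 24·92132 = 2211169, and √2211169 = 1487.
So n = (1 + 1487) / 6 = 1488/6 = 248.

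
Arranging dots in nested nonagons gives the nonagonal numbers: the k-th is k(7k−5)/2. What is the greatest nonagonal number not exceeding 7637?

Solve n(7n−5)/2 ≤ 7637 for integer n.
n = 47 gives 7614 ≤ 7637, while n = 48 gives 7944 > 7637; so the answer is 7614.

7614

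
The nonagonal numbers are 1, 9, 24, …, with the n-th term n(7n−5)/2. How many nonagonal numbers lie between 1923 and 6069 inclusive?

19

The n-th nonagonal number is n(7n−5)/2.
Smallest index with value ≥ 1923: n = 24 (giving 1956).
Largest index with value ≤ 6069: n = 42 (giving 6069).
Indices 24 through 42: 19 terms.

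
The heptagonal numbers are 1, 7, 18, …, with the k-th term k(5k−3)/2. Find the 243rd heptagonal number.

147258

243·(5·243 − 3)/2 = 243·1212/2 = 243·606 = 147258.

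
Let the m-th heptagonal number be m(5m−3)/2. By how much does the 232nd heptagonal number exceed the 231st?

1156

Consecutive heptagonal numbers differ by 5n − 4: here 5·232 − 4 = 1156.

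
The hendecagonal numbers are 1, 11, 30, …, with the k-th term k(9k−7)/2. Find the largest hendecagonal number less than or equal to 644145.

Solve n(9n−7)/2 ≤ 644145 for integer n.
n = 378 gives 641655 ≤ 644145, while n = 379 gives 645058 > 644145; so the answer is 641655.

641655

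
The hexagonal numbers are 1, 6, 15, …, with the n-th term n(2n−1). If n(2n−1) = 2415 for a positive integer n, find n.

35

Set n(2n−1) = 2415, giving 2n² − n − 2415 = 0.
The discriminant is 1 + 8·2415 = 19321, and √19321 = 139.
So n = (1 + 139) / 4 = 140/4 = 35.
Check: 35·(2·35 − 1) = 2415. ✓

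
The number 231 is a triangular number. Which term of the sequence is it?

Set n(n+1)/2 = 231, giving n² + n − 462 = 0.
The discriminant is 1 + 8·231 = 1849, and √1849 = 43.
So n = (-1 + 43) / 2 = 42/2 = 21.
Check: 21·22/2 = 231. ✓

21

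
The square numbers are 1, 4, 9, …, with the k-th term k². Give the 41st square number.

1681

The 41st square number is n² with n = 41.
41² = 1681.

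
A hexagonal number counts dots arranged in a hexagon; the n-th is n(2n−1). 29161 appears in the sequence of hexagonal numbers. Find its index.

121

Set n(2n−1) = 29161, giving 2n² − n − 29161 = 0.
The discriminant is 1 + 8·29161 = 233289, and √233289 = 483.
So n = (1 + 483) / 4 = 484/4 = 121.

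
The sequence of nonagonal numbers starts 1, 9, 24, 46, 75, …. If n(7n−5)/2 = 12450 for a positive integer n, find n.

60

Set n(7n−5)/2 = 12450, giving 7n² − 5n − 24900 = 0.
So n = (5 + 835) / 14 = 840/14 = 60.
Check: 60·(7·60 − 5)/2 = 12450. ✓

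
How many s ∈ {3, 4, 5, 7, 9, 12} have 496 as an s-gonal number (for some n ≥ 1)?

s = 3: P(3, 31) = 496. ✓
s = 4: P(4, 22) = 484 and P(4, 23) = 529; 496 is not s-gonal.
s = 5: P(5, 18) = 477 and P(5, 19) = 532; 496 is not s-gonal.
s = 7: P(7, 14) = 469 and P(7, 15) = 540; 496 is not s-gonal.
s = 9: P(9, 12) = 474 and P(9, 13) = 559; 496 is not s-gonal.
s = 12: P(12, 10) = 460 and P(12, 11) = 561; 496 is not s-gonal.
Hits: s ∈ {3} → 1.

1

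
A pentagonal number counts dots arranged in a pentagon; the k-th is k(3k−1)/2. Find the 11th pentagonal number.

The 11th pentagonal number is n(3n−1)/2 with n = 11.
11·(3·11 − 1)/2 = 11·32/2 = 11·16 = 176.

176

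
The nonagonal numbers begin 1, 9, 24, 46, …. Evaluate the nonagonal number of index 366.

366·(7·366 − 5)/2 = 366·2557/2 = 467931.

467931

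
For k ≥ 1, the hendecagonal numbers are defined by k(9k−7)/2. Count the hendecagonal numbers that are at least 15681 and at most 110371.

The n-th hendecagonal number is n(9n−7)/2.
Smallest index with value ≥ 15681: n = 60 (giving 15990).
Largest index with value ≤ 110371: n = 157 (giving 110371).
Indices 60 through 157: 98 terms.

98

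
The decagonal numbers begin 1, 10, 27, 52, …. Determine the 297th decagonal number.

297·(4·297 − 3) = 297·1185 = 351945.

351945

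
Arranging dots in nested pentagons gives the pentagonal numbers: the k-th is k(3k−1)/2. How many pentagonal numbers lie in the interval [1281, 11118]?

The n-th pentagonal number is n(3n−1)/2.
Smallest index with value ≥ 1281: n = 30 (giving 1335).
Largest index with value ≤ 11118: n = 86 (giving 11051).
Indices 30 through 86: 57 terms.

57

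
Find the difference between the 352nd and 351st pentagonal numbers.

Consecutive pentagonal numbers differ by 3n − 2: here 3·352 − 2 = 1054.

1054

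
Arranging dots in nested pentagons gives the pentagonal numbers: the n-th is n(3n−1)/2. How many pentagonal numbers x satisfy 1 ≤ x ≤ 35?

The n-th pentagonal number is n(3n−1)/2.
Smallest index with value ≥ 1: n = 1 (giving 1).
Largest index with value ≤ 35: n = 5 (giving 35).
Indices 1 through 5: 5 terms.

5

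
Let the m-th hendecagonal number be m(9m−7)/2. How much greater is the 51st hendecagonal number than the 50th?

Consecutive hendecagonal numbers differ by 9n − 8: here 9·51 − 8 = 451.

451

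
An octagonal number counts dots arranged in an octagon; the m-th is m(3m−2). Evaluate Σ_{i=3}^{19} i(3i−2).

7021

Σ i(3i−2) = 3Σi² − 2Σi over i = 3..19.
Σi = 190 − 3 = 187 and Σi² = 2470 − 5 = 2465.
3·2465 − 2·187 = 7021.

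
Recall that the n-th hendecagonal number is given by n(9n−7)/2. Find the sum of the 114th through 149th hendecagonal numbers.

2802258

Σ i(9i−7)/2 = (9Σi² − 7Σi) / 2 over i = 114..149.
Σi = 11175 − 6441 = 4734 and Σi² = 1113775 − 487369 = 626406.
(9·626406 − 7·4734) / 2 = 5604516/2 = 2802258.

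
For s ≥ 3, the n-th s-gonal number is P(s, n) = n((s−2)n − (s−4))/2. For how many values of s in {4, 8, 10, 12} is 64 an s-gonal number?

2

s = 4: P(4, 8) = 64. ✓
s = 8: P(8, 4) = 40 and P(8, 5) = 65; 64 is not s-gonal.
s = 10: P(10, 4) = 52 and P(10, 5) = 85; 64 is not s-gonal.
s = 12: P(12, 4) = 64. ✓
Hits: s ∈ {4, 12} → 2.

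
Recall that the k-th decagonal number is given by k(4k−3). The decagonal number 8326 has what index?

46

Set n(4n−3) = 8326, giving 4n² − 3n − 8326 = 0.
The discriminant is 9 + 16·8326 = 133225, and √133225 = 365.
So n = (3 + 365) / 8 = 368/8 = 46.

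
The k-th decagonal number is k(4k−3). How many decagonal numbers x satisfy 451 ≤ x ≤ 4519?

23

The n-th decagonal number is n(4n−3).
Smallest index with value ≥ 451: n = 11 (giving 451).
Largest index with value ≤ 4519: n = 33 (giving 4257).
Indices 11 through 33: 23 terms.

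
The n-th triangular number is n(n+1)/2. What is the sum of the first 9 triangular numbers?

Σ i(i+1)/2 = (Σi² + Σi) / 2 over i = 1..9.
Σi = 45 and Σi² = 285.
(1·285 + 1·45) / 2 = 330/2 = 165.

165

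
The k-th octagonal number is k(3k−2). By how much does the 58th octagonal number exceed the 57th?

Consecutive octagonal numbers differ by 6n − 5: here 6·58 − 5 = 343.

343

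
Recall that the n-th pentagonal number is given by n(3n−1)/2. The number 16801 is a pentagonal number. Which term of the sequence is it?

Set n(3n−1)/2 = 16801, giving 3n² − n − 33602 = 0.
The discriminant is 1 + 24·16801 = 403225, and √403225 = 635.
So n = (1 + 635) / 6 = 636/6 = 106.

106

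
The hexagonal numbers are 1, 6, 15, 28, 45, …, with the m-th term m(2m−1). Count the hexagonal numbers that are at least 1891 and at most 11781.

The n-th hexagonal number is n(2n−1).
Smallest index with value ≥ 1891: n = 31 (giving 1891).
Largest index with value ≤ 11781: n = 77 (giving 11781).
Indices 31 through 77: 47 terms.

47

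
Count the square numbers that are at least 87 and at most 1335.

27

The n-th square number is n².
Smallest index with value ≥ 87: n = 10 (giving 100).
Largest index with value ≤ 1335: n = 36 (giving 1296).
Indices 10 through 36: 27 terms.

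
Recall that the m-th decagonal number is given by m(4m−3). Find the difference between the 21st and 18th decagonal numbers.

459

21·(4·21 − 3) = 1701 and 18·(4·18 − 3) = 1242.
Difference: 1701 − 1242 = 459.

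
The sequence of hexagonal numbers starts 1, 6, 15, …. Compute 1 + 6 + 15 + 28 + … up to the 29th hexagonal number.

16675

Σ i(2i−1) = 2Σi² − Σi over i = 1..29.
Σi = 435 and Σi² = 8555.
2·8555 − 1·435 = 16675.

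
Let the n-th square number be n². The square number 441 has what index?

21

We need n² = 441, so n = √441 = 21.
Check: 21² = 441. ✓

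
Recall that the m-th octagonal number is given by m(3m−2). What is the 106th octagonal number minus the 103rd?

1875

106·(3·106 − 2) = 33496 and 103·(3·103 − 2) = 31621.
Difference: 33496 − 31621 = 1875.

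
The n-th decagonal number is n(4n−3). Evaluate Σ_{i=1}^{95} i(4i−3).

1147600

Σ i(4i−3) = 4Σi² − 3Σi over i = 1..95.
Σi = 4560 and Σi² = 290320.
4·290320 − 3·4560 = 1147600.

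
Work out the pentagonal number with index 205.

205·(3·205 − 1)/2 = 205·614/2 = 205·307 = 62935.

62935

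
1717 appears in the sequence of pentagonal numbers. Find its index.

Set n(3n−1)/2 = 1717, giving 3n² − n − 3434 = 0.
The discriminant is 1 + 24·1717 = 41209, and √41209 = 203.
So n = (1 + 203) / 6 = 204/6 = 34.
Check: 34·(3·34 − 1)/2 = 1717. ✓

34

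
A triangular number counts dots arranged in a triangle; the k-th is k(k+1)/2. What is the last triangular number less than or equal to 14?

Solve n(n+1)/2 ≤ 14 for integer n.
n = 4 gives 10 ≤ 14, while n = 5 gives 15 > 14; so the answer is 10.

10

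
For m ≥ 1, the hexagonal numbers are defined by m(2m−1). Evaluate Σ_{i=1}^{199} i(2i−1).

Σ i(2i−1) = 2Σi² − Σi over i = 1..199.
Σi = 19900 and Σi² = 2646700.
2·2646700 − 1·19900 = 5273500.

5273500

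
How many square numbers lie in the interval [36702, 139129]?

182

The n-th square number is n².
Smallest index with value ≥ 36702: n = 192 (giving 36864).
Largest index with value ≤ 139129: n = 373 (giving 139129).
Indices 192 through 373: 182 terms.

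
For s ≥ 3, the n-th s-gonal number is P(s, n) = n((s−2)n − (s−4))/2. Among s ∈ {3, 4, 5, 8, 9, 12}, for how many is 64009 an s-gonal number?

s = 3: P(3, 357) = 63903 and P(3, 358) = 64261; 64009 is not s-gonal.
s = 4: P(4, 253) = 64009. ✓
s = 5: P(5, 206) = 63551 and P(5, 207) = 64170; 64009 is not s-gonal.
s = 8: P(8, 146) = 63656 and P(8, 147) = 64533; 64009 is not s-gonal.
s = 9: P(9, 135) = 63450 and P(9, 136) = 64396; 64009 is not s-gonal.
s = 12: P(12, 113) = 63393 and P(12, 114) = 64524; 64009 is not s-gonal.
Hits: s ∈ {4} → 1.

1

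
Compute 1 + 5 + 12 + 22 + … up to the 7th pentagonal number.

196

Σ i(3i−1)/2 = (3Σi² − Σi) / 2 over i = 1..7.
Σi = 28 and Σi² = 140.
(3·140 − 1·28) / 2 = 392/2 = 196.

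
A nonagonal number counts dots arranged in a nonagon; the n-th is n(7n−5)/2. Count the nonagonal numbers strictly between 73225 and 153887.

65

The n-th nonagonal number is n(7n−5)/2.
Smallest index with value > 73225: n = 146 (giving 74241).
Largest index with value < 153887: n = 210 (giving 153825).
Indices 146 through 210: 65 terms.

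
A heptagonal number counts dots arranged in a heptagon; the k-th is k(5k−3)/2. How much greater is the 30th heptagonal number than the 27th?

30·(5·30 − 3)/2 = 2205 and 27·(5·27 − 3)/2 = 1782.
Difference: 2205 − 1782 = 423.

423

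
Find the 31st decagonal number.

31·(4·31 − 3) = 31·121 = 3751.

3751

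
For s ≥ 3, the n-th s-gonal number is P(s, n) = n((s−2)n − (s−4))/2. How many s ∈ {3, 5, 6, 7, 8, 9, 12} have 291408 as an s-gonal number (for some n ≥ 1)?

s = 3: P(3, 762) = 290703 and P(3, 763) = 291466; 291408 is not s-gonal.
s = 5: P(5, 440) = 290180 and P(5, 441) = 291501; 291408 is not s-gonal.
s = 6: P(6, 381) = 289941 and P(6, 382) = 291466; 291408 is not s-gonal.
s = 7: P(7, 341) = 290191 and P(7, 342) = 291897; 291408 is not s-gonal.
s = 8: P(8, 312) = 291408. ✓
s = 9: P(9, 288) = 289584 and P(9, 289) = 291601; 291408 is not s-gonal.
s = 12: P(12, 241) = 289441 and P(12, 242) = 291852; 291408 is not s-gonal.
Hits: s ∈ {8} → 1.

1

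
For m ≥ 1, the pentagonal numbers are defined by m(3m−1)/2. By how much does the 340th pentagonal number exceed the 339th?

1018

Consecutive pentagonal numbers differ by 3n − 2: here 3·340 − 2 = 1018.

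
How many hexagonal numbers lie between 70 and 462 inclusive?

9

The n-th hexagonal number is n(2n−1).
Smallest index with value ≥ 70: n = 7 (giving 91).
Largest index with value ≤ 462: n = 15 (giving 435).
Indices 7 through 15: 9 terms.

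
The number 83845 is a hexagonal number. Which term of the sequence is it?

Set n(2n−1) = 83845, giving 2n² − n − 83845 = 0.
The discriminant is 1 + 8·83845 = 670761, and √670761 = 819.
So n = (1 + 819) / 4 = 820/4 = 205.

205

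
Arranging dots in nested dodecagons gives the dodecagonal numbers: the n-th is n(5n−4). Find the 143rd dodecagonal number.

The 143rd dodecagonal number is n(5n−4) with n = 143.
143·(5·143 − 4) = 143·711 = 101673.

101673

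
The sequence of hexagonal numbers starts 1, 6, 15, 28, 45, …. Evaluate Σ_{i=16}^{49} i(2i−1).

Σ i(2i−1) = 2Σi² − Σi over i = 16..49.
Σi = 1225 − 120 = 1105 and Σi² = 40425 − 1240 = 39185.
2·39185 − 1·1105 = 77265.

77265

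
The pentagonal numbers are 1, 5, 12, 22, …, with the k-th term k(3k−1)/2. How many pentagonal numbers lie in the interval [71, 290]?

7

The n-th pentagonal number is n(3n−1)/2.
Smallest index with value ≥ 71: n = 8 (giving 92).
Largest index with value ≤ 290: n = 14 (giving 287).
Indices 8 through 14: 7 terms.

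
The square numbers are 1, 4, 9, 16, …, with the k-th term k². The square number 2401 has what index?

We need n² = 2401, so n = √2401 = 49.

49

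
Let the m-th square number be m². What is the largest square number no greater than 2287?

2209

Solve n² ≤ 2287 for integer n.
n = 47 gives 2209 ≤ 2287, while n = 48 gives 2304 > 2287; so the answer is 2209.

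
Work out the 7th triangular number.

28

The 7th triangular number is n(n+1)/2 with n = 7.
7·8/2 = 56/2 = 28.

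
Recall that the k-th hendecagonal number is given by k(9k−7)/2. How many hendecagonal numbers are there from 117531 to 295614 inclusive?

The n-th hendecagonal number is n(9n−7)/2.
Smallest index with value ≥ 117531: n = 162 (giving 117531).
Largest index with value ≤ 295614: n = 256 (giving 294016).
Indices 162 through 256: 95 terms.

95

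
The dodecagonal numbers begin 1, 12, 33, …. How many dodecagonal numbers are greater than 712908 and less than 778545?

16

The n-th dodecagonal number is n(5n−4).
Smallest index with value > 712908: n = 379 (giving 716689).
Largest index with value < 778545: n = 394 (giving 774604).
Indices 379 through 394: 16 terms.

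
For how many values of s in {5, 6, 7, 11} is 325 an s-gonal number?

1

s = 5: P(5, 14) = 287 and P(5, 15) = 330; 325 is not s-gonal.
s = 6: P(6, 13) = 325. ✓
s = 7: P(7, 11) = 286 and P(7, 12) = 342; 325 is not s-gonal.
s = 11: P(11, 8) = 260 and P(11, 9) = 333; 325 is not s-gonal.
Hits: s ∈ {6} → 1.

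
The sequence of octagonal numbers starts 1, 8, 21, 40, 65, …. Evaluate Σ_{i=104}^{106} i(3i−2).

Σ i(3i−2) = 3Σi² − 2Σi over i = 104..106.
Σi = 5671 − 5356 = 315 and Σi² = 402641 − 369564 = 33077.
3·33077 − 2·315 = 98601.

98601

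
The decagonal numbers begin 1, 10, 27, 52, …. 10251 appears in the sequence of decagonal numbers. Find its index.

Set n(4n−3) = 10251, giving 4n² − 3n − 10251 = 0.
So n = (3 + 405) / 8 = 408/8 = 51.

51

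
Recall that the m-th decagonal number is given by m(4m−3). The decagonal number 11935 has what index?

55

Set n(4n−3) = 11935, giving 4n² − 3n − 11935 = 0.
The discriminant is 9 + 16·11935 = 190969, and √190969 = 437.
So n = (3 + 437) / 8 = 440/8 = 55.
Check: 55·(4·55 − 3) = 11935. ✓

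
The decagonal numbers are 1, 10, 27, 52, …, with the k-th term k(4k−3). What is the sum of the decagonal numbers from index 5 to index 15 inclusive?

4510

Σ i(4i−3) = 4Σi² − 3Σi over i = 5..15.
Σi = 120 − 10 = 110 and Σi² = 1240 − 30 = 1210.
4·1210 − 3·110 = 4510.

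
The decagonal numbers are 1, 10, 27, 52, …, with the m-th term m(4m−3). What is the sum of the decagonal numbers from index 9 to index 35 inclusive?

Σ i(4i−3) = 4Σi² − 3Σi over i = 9..35.
Σi = 630 − 36 = 594 and Σi² = 14910 − 204 = 14706.
4·14706 − 3·594 = 57042.

57042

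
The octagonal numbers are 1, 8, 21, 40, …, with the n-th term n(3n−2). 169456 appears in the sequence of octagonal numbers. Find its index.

Set n(3n−2) = 169456, giving 3n² − 2n − 169456 = 0.
The discriminant is 4 + 12·169456 = 2033476, and √2033476 = 1426.
So n = (2 + 1426) / 6 = 1428/6 = 238.
Check: 238·(3·238 − 2) = 169456. ✓

238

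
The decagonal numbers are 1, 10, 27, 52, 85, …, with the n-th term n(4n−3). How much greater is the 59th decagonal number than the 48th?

4675

59·(4·59 − 3) = 13747 and 48·(4·48 − 3) = 9072.
Difference: 13747 − 9072 = 4675.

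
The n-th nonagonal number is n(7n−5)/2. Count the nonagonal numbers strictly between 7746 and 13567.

The n-th nonagonal number is n(7n−5)/2.
Smallest index with value > 7746: n = 48 (giving 7944).
Largest index with value < 13567: n = 62 (giving 13299).
Indices 48 through 62: 15 terms.

15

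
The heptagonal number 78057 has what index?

Set n(5n−3)/2 = 78057, giving 5n² − 3n − 156114 = 0.
The discriminant is 9 + 40·78057 = 3122289, and √3122289 = 1767.
So n = (3 + 1767) / 10 = 1770/10 = 177.

177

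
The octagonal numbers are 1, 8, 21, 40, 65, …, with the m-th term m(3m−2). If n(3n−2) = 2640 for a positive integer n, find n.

30

Set n(3n−2) = 2640, giving 3n² − 2n − 2640 = 0.
The discriminant is 4 + 12·2640 = 31684, and √31684 = 178.
So n = (2 + 178) / 6 = 180/6 = 30.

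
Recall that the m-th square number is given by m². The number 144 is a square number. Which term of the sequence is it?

We need n² = 144, so n = √144 = 12.

12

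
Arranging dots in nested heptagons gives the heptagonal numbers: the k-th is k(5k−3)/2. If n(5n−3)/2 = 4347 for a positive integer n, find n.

42

Set n(5n−3)/2 = 4347, giving 5n² − 3n − 8694 = 0.
The discriminant is 9 + 40·4347 = 173889, and √173889 = 417.
So n = (3 + 417) / 10 = 420/10 = 42.
Check: 42·(5·42 − 3)/2 = 4347. ✓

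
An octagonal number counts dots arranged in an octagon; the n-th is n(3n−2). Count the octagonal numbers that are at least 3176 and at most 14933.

The n-th octagonal number is n(3n−2).
Smallest index with value ≥ 3176: n = 33 (giving 3201).
Largest index with value ≤ 14933: n = 70 (giving 14560).
Indices 33 through 70: 38 terms.

38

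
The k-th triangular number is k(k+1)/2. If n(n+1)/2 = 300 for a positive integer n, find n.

Set n(n+1)/2 = 300, giving n² + n − 600 = 0.
The discriminant is 1 + 8·300 = 2401, and √2401 = 49.
So n = (-1 + 49) / 2 = 48/2 = 24.
Check: 24·25/2 = 300. ✓

24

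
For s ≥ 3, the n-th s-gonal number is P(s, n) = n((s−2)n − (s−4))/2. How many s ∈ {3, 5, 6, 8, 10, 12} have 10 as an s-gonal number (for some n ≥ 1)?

2

s = 3: P(3, 4) = 10. ✓
s = 5: P(5, 2) = 5 and P(5, 3) = 12; 10 is not s-gonal.
s = 6: P(6, 2) = 6 and P(6, 3) = 15; 10 is not s-gonal.
s = 8: P(8, 2) = 8 and P(8, 3) = 21; 10 is not s-gonal.
s = 10: P(10, 2) = 10. ✓
s = 12: P(12, 1) = 1 and P(12, 2) = 12; 10 is not s-gonal.
Hits: s ∈ {3, 10} → 2.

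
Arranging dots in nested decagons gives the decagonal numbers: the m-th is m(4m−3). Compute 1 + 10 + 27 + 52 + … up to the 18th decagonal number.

7923

Σ i(4i−3) = 4Σi² − 3Σi over i = 1..18.
Σi = 171 and Σi² = 2109.
4·2109 − 3·171 = 7923.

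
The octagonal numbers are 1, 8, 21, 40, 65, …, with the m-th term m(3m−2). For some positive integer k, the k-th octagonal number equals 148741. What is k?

Set n(3n−2) = 148741, giving 3n² − 2n − 148741 = 0.
The discriminant is 4 + 12·148741 = 1784896, and √1784896 = 1336.
So n = (2 + 1336) / 6 = 1338/6 = 223.

223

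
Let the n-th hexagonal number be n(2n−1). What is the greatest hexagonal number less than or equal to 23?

Solve n(2n−1) ≤ 23 for integer n.
n = 3 gives 15 ≤ 23, while n = 4 gives 28 > 23; so the answer is 15.

15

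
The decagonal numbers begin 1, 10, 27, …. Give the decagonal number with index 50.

9850

The 50th decagonal number is n(4n−3) with n = 50.
50·(4·50 − 3) = 50·197 = 9850.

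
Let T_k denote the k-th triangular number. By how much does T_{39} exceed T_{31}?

284

39·40/2 = 780 and 31·32/2 = 496.
Difference: 780 − 496 = 284.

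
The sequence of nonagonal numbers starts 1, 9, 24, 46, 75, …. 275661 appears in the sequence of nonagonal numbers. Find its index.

Set n(7n−5)/2 = 275661, giving 7n² − 5n − 551322 = 0.
So n = (5 + 3929) / 14 = 3934/14 = 281.

281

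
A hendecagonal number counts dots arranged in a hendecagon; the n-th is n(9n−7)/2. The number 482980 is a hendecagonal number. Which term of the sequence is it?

328

Set n(9n−7)/2 = 482980, giving 9n² − 7n − 965960 = 0.
The discriminant is 49 + 72·482980 = 34774609, and √34774609 = 5897.
So n = (7 + 5897) / 18 = 5904/18 = 328.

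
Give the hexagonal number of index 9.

153

The 9th hexagonal number is n(2n−1) with n = 9.
9·(2·9 − 1) = 9·17 = 153.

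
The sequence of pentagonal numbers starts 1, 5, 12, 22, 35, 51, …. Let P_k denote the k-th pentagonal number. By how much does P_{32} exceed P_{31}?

94

Consecutive pentagonal numbers differ by 3n − 2: here 3·32 − 2 = 94.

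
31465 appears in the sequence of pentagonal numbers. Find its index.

Set n(3n−1)/2 = 31465, giving 3n² − n − 62930 = 0.
The discriminant is 1 + 24·31465 = 755161, and √755161 = 869.
So n = (1 + 869) / 6 = 870/6 = 145.
Check: 145·(3·145 − 1)/2 = 31465. ✓

145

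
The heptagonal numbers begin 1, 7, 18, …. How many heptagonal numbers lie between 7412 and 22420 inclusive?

The n-th heptagonal number is n(5n−3)/2.
Smallest index with value ≥ 7412: n = 55 (giving 7480).
Largest index with value ≤ 22420: n = 95 (giving 22420).
Indices 55 through 95: 41 terms.

41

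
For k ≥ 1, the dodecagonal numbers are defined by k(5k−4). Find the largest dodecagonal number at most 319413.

Solve n(5n−4) ≤ 319413 for integer n.
n = 253 gives 319033 ≤ 319413, while n = 254 gives 321564 > 319413; so the answer is 319033.

319033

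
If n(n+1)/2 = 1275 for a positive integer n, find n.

Set n(n+1)/2 = 1275, giving n² + n − 2550 = 0.
The discriminant is 1 + 8·1275 = 10201, and √10201 = 101.
So n = (-1 + 101) / 2 = 100/2 = 50.

50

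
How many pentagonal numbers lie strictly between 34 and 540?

The n-th pentagonal number is n(3n−1)/2.
Smallest index with value > 34: n = 5 (giving 35).
Largest index with value < 540: n = 19 (giving 532).
Indices 5 through 19: 15 terms.

15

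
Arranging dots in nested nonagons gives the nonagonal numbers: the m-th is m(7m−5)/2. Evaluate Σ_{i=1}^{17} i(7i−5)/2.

5865

Σ i(7i−5)/2 = (7Σi² − 5Σi) / 2 over i = 1..17.
Σi = 153 and Σi² = 1785.
(7·1785 − 5·153) / 2 = 11730/2 = 5865.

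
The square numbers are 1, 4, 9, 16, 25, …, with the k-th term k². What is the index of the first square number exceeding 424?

Solve n² > 424 for integer n.
The largest n with value ≤ 424 is 20 (since 400 ≤ 424 < 441), so the first above is n = 21, value 441.

21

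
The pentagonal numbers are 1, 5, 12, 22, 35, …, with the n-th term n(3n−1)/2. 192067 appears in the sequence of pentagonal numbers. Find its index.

Set n(3n−1)/2 = 192067, giving 3n² − n − 384134 = 0.
The discriminant is 1 + 24·192067 = 4609609, and √4609609 = 2147.
So n = (1 + 2147) / 6 = 2148/6 = 358.
Check: 358·(3·358 − 1)/2 = 192067. ✓

358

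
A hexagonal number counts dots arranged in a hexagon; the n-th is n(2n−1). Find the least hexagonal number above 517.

Solve n(2n−1) > 517 for integer n.
The largest n with value ≤ 517 is 16 (since 496 ≤ 517 < 561), so the first above is n = 17, value 561.

561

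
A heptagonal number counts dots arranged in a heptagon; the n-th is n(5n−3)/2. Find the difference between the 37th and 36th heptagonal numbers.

181

Consecutive heptagonal numbers differ by 5n − 4: here 5·37 − 4 = 181.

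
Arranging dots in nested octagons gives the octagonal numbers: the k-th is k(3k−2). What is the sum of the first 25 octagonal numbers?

Σ i(3i−2) = 3Σi² − 2Σi over i = 1..25.
Σi = 325 and Σi² = 5525.
3·5525 − 2·325 = 15925.

15925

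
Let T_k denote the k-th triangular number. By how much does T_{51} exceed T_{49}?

51·52/2 = 1326 and 49·50/2 = 1225.
Difference: 1326 − 1225 = 101.

101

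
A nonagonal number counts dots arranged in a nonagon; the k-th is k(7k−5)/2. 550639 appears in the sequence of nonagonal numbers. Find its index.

397

Set n(7n−5)/2 = 550639, giving 7n² − 5n − 1101278 = 0.
The discriminant is 25 + 56·550639 = 30835809, and √30835809 = 5553.
So n = (5 + 5553) / 14 = 5558/14 = 397.
Check: 397·(7·397 − 5)/2 = 550639. ✓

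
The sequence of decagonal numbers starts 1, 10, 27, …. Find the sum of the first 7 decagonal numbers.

Σ i(4i−3) = 4Σi² − 3Σi over i = 1..7.
Σi = 28 and Σi² = 140.
4·140 − 3·28 = 476.

476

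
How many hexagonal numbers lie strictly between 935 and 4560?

The n-th hexagonal number is n(2n−1).
Smallest index with value > 935: n = 22 (giving 946).
Largest index with value < 4560: n = 47 (giving 4371).
Indices 22 through 47: 26 terms.

26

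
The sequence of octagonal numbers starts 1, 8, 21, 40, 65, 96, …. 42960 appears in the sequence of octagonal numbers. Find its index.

Set n(3n−2) = 42960, giving 3n² − 2n − 42960 = 0.
The discriminant is 4 + 12·42960 = 515524, and √515524 = 718.
So n = (2 + 718) / 6 = 720/6 = 120.

120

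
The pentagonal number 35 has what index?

5

Set n(3n−1)/2 = 35, giving 3n² − n − 70 = 0.
The discriminant is 1 + 24·35 = 841, and √841 = 29.
So n = (1 + 29) / 6 = 30/6 = 5.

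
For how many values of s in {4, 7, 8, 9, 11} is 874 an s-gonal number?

1

s = 4: P(4, 29) = 841 and P(4, 30) = 900; 874 is not s-gonal.
s = 7: P(7, 19) = 874. ✓
s = 8: P(8, 17) = 833 and P(8, 18) = 936; 874 is not s-gonal.
s = 9: P(9, 16) = 856 and P(9, 17) = 969; 874 is not s-gonal.
s = 11: P(11, 14) = 833 and P(11, 15) = 960; 874 is not s-gonal.
Hits: s ∈ {7} → 1.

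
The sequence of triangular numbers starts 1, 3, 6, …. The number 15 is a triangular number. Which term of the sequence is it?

5

Set n(n+1)/2 = 15, giving n² + n − 30 = 0.
The discriminant is 1 + 8·15 = 121, and √121 = 11.
So n = (-1 + 11) / 2 = 10/2 = 5.
Check: 5·6/2 = 15. ✓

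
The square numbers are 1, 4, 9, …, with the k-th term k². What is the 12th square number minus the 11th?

23

n² − (n−1)² = 2n − 1, so 12² − 11² = 2·12 − 1 = 23.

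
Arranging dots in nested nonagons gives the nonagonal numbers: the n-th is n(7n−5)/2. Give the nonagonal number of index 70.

The 70th nonagonal number is n(7n−5)/2 with n = 70.
70·(7·70 − 5)/2 = 70·485/2 = 16975.

16975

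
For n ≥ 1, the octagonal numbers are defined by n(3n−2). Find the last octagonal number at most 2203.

Solve n(3n−2) ≤ 2203 for integer n.
n = 27 gives 2133 ≤ 2203, while n = 28 gives 2296 > 2203; so the answer is 2133.

2133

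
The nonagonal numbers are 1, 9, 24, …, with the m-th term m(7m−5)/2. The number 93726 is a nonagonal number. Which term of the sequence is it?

Set n(7n−5)/2 = 93726, giving 7n² − 5n − 187452 = 0.
The discriminant is 25 + 56·93726 = 5248681, and √5248681 = 2291.
So n = (5 + 2291) / 14 = 2296/14 = 164.
Check: 164·(7·164 − 5)/2 = 93726. ✓

164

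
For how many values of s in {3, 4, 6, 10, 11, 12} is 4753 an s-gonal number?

2

s = 3: P(3, 97) = 4753. ✓
s = 4: P(4, 68) = 4624 and P(4, 69) = 4761; 4753 is not s-gonal.
s = 6: P(6, 49) = 4753. ✓
s = 10: P(10, 34) = 4522 and P(10, 35) = 4795; 4753 is not s-gonal.
s = 11: P(11, 32) = 4496 and P(11, 33) = 4785; 4753 is not s-gonal.
s = 12: P(12, 31) = 4681 and P(12, 32) = 4992; 4753 is not s-gonal.
Hits: s ∈ {3, 6} → 2.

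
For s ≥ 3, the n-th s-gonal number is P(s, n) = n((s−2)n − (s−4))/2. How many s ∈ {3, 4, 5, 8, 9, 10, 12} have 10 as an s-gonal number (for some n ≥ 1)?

2

s = 3: P(3, 4) = 10. ✓
s = 4: P(4, 3) = 9 and P(4, 4) = 16; 10 is not s-gonal.
s = 5: P(5, 2) = 5 and P(5, 3) = 12; 10 is not s-gonal.
s = 8: P(8, 2) = 8 and P(8, 3) = 21; 10 is not s-gonal.
s = 9: P(9, 2) = 9 and P(9, 3) = 24; 10 is not s-gonal.
s = 10: P(10, 2) = 10. ✓
s = 12: P(12, 1) = 1 and P(12, 2) = 12; 10 is not s-gonal.
Hits: s ∈ {3, 10} → 2.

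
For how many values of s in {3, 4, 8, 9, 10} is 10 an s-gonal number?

s = 3: P(3, 4) = 10. ✓
s = 4: P(4, 3) = 9 and P(4, 4) = 16; 10 is not s-gonal.
s = 8: P(8, 2) = 8 and P(8, 3) = 21; 10 is not s-gonal.
s = 9: P(9, 2) = 9 and P(9, 3) = 24; 10 is not s-gonal.
s = 10: P(10, 2) = 10. ✓
Hits: s ∈ {3, 10} → 2.

2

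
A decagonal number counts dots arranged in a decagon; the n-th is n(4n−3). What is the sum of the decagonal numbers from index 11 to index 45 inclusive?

121100

Σ i(4i−3) = 4Σi² − 3Σi over i = 11..45.
Σi = 1035 − 55 = 980 and Σi² = 31395 − 385 = 31010.
4·31010 − 3·980 = 121100.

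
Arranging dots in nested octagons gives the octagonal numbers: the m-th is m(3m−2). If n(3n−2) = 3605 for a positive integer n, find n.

Set n(3n−2) = 3605, giving 3n² − 2n − 3605 = 0.
So n = (2 + 208) / 6 = 210/6 = 35.

35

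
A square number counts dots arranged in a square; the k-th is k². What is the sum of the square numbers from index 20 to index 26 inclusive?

Σ_{i=20}^{26} i² = 6201 − 2470 = 3731.

3731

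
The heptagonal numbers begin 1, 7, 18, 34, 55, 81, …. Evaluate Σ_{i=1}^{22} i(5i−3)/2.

Σ i(5i−3)/2 = (5Σi² − 3Σi) / 2 over i = 1..22.
Σi = 253 and Σi² = 3795.
(5·3795 − 3·253) / 2 = 18216/2 = 9108.

9108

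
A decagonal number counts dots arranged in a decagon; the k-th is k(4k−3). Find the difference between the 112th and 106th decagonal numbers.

5214

112·(4·112 − 3) = 49840 and 106·(4·106 − 3) = 44626.
Difference: 49840 − 44626 = 5214.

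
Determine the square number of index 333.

110889

The 333rd square number is n² with n = 333.
333² = 110889.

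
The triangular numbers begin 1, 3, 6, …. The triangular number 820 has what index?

40

Set n(n+1)/2 = 820, giving n² + n − 1640 = 0.
The discriminant is 1 + 8·820 = 6561, and √6561 = 81.
So n = (-1 + 81) / 2 = 80/2 = 40.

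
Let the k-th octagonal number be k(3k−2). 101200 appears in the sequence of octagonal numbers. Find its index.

184

Set n(3n−2) = 101200, giving 3n² − 2n − 101200 = 0.
The discriminant is 4 + 12·101200 = 1214404, and √1214404 = 1102.
So n = (2 + 1102) / 6 = 1104/6 = 184.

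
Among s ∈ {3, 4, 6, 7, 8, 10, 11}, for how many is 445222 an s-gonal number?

s = 3: P(3, 943) = 445096 and P(3, 944) = 446040; 445222 is not s-gonal.
s = 4: P(4, 667) = 444889 and P(4, 668) = 446224; 445222 is not s-gonal.
s = 6: P(6, 472) = 445096 and P(6, 473) = 446985; 445222 is not s-gonal.
s = 7: P(7, 422) = 444577 and P(7, 423) = 446688; 445222 is not s-gonal.
s = 8: P(8, 385) = 443905 and P(8, 386) = 446216; 445222 is not s-gonal.
s = 10: P(10, 334) = 445222. ✓
s = 11: P(11, 314) = 442583 and P(11, 315) = 445410; 445222 is not s-gonal.
Hits: s ∈ {10} → 1.

1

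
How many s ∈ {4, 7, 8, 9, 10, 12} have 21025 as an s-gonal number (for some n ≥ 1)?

s = 4: P(4, 145) = 21025. ✓
s = 7: P(7, 92) = 21022 and P(7, 93) = 21483; 21025 is not s-gonal.
s = 8: P(8, 84) = 21000 and P(8, 85) = 21505; 21025 is not s-gonal.
s = 9: P(9, 77) = 20559 and P(9, 78) = 21099; 21025 is not s-gonal.
s = 10: P(10, 72) = 20520 and P(10, 73) = 21097; 21025 is not s-gonal.
s = 12: P(12, 65) = 20865 and P(12, 66) = 21516; 21025 is not s-gonal.
Hits: s ∈ {4} → 1.

1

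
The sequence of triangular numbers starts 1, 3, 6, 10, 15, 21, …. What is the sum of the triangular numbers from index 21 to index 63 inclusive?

42140

Σ i(i+1)/2 = (Σi² + Σi) / 2 over i = 21..63.
Σi = 2016 − 210 = 1806 and Σi² = 85344 − 2870 = 82474.
(1·82474 + 1·1806) / 2 = 84280/2 = 42140.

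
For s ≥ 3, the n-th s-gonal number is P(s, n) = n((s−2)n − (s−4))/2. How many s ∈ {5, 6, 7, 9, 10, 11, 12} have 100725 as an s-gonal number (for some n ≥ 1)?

s = 5: P(5, 259) = 100492 and P(5, 260) = 101270; 100725 is not s-gonal.
s = 6: P(6, 224) = 100128 and P(6, 225) = 101025; 100725 is not s-gonal.
s = 7: P(7, 201) = 100701 and P(7, 202) = 101707; 100725 is not s-gonal.
s = 9: P(9, 170) = 100725. ✓
s = 10: P(10, 159) = 100647 and P(10, 160) = 101920; 100725 is not s-gonal.
s = 11: P(11, 150) = 100725. ✓
s = 12: P(12, 142) = 100252 and P(12, 143) = 101673; 100725 is not s-gonal.
Hits: s ∈ {9, 11} → 2.

2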